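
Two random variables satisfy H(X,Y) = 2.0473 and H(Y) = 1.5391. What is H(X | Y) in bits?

Chain rule: H(X,Y) = H(X|Y) + H(Y)
H(X|Y) = H(X,Y) - H(Y) = 2.0473 - 1.5391 = 0.5082 bits


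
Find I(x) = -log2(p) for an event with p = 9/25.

Information content I(x) = -log₂(p(x))
I = -log₂(9/25) = -log₂(0.3600)
I = 1.4739 bits


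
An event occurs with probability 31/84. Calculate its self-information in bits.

Information content I(x) = -log₂(p(x))
I = -log₂(31/84) = -log₂(0.3690)
I = 1.4381 bits


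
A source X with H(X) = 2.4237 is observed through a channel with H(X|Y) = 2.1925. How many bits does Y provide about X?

I(X;Y) = H(X) - H(X|Y)
I(X;Y) = 2.4237 - 2.1925 = 0.2312 bits


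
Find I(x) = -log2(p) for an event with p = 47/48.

Information content I(x) = -log₂(p(x))
I = -log₂(47/48) = -log₂(0.9792)
I = 0.0304 bits


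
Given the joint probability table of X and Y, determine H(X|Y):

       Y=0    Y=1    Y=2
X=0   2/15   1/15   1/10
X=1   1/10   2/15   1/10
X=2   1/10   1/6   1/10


H(X|Y) = Σ_y p(y) H(X|Y=y)
  p(Y=0) = 1/3, H(X|Y=0) = 1.5710
  p(Y=1) = 11/30, H(X|Y=1) = 1.4949
  p(Y=2) = 3/10, H(X|Y=2) = 1.5850
H(X|Y) = 0.3333×1.5710 + 0.3667×1.4949 + 0.3000×1.5850 = 1.5473 bits


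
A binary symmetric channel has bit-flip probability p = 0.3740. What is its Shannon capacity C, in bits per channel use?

For BSC with error probability p:
C = 1 - H(p) where H(p) is binary entropy
H(0.3740) = -0.3740 × log₂(0.3740) - 0.6260 × log₂(0.6260)
H(p) = 0.9537
C = 1 - 0.9537 = 0.0463 bits/use


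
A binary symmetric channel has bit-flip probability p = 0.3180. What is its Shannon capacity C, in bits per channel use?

For BSC with error probability p:
C = 1 - H(p) where H(p) is binary entropy
H(0.3180) = -0.3180 × log₂(0.3180) - 0.6820 × log₂(0.6820)
H(p) = 0.9022
C = 1 - 0.9022 = 0.0978 bits/use


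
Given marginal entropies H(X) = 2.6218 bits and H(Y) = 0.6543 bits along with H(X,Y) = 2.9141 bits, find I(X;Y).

I(X;Y) = H(X) + H(Y) - H(X,Y)
I(X;Y) = 2.6218 + 0.6543 - 2.9141 = 0.362 bits


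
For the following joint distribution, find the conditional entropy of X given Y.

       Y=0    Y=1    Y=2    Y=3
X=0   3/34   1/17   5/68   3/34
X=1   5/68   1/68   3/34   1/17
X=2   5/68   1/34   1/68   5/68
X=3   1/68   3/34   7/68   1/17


H(X|Y) = Σ_y p(y) H(X|Y=y)
  p(Y=0) = 1/4, H(X|Y=0) = 1.8093
  p(Y=1) = 13/68, H(X|Y=1) = 1.7381
  p(Y=2) = 19/68, H(X|Y=2) = 1.7863
  p(Y=3) = 19/68, H(X|Y=3) = 1.9785
H(X|Y) = 0.2500×1.8093 + 0.1912×1.7381 + 0.2794×1.7863 + 0.2794×1.9785 = 1.8365 bits


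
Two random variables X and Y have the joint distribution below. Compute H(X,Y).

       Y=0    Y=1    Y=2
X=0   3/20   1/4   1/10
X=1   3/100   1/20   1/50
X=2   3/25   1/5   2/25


H(X,Y) = -Σ p(x,y) log₂ p(x,y)
  p(0,0)=3/20: -0.1500 × log₂(0.1500) = 0.4105
  p(0,1)=1/4: -0.2500 × log₂(0.2500) = 0.5000
  p(0,2)=1/10: -0.1000 × log₂(0.1000) = 0.3322
  p(1,0)=3/100: -0.0300 × log₂(0.0300) = 0.1518
  p(1,1)=1/20: -0.0500 × log₂(0.0500) = 0.2161
  p(1,2)=1/50: -0.0200 × log₂(0.0200) = 0.1129
  p(2,0)=3/25: -0.1200 × log₂(0.1200) = 0.3671
  p(2,1)=1/5: -0.2000 × log₂(0.2000) = 0.4644
  p(2,2)=2/25: -0.0800 × log₂(0.0800) = 0.2915
H(X,Y) = 2.8464 bits


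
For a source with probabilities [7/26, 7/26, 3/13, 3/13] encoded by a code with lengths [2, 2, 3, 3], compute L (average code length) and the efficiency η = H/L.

Average length L = Σ p_i × l_i = 2.4615 bits
Entropy H = 1.9957 bits
Efficiency η = H/L × 100% = 81.08%


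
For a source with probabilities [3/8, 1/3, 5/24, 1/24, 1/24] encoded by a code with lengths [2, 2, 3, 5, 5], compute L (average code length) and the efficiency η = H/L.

Average length L = Σ p_i × l_i = 2.4583 bits
Entropy H = 1.9125 bits
Efficiency η = H/L × 100% = 77.80%


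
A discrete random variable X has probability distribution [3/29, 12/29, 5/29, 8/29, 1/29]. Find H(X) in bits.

H(X) = -Σ p(x) log₂ p(x)
  -3/29 × log₂(3/29) = 0.3386
  -12/29 × log₂(12/29) = 0.5268
  -5/29 × log₂(5/29) = 0.4373
  -8/29 × log₂(8/29) = 0.5125
  -1/29 × log₂(1/29) = 0.1675
H(X) = 1.9827 bits


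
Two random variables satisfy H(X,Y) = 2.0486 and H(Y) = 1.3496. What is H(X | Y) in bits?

Chain rule: H(X,Y) = H(X|Y) + H(Y)
H(X|Y) = H(X,Y) - H(Y) = 2.0486 - 1.3496 = 0.699 bits


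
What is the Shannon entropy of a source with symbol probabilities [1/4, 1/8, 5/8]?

H(X) = -Σ p(x) log₂ p(x)
  -1/4 × log₂(1/4) = 0.5000
  -1/8 × log₂(1/8) = 0.3750
  -5/8 × log₂(5/8) = 0.4238
H(X) = 1.2988 bits


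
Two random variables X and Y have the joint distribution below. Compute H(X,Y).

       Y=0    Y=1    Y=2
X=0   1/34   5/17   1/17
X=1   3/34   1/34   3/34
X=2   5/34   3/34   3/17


H(X,Y) = -Σ p(x,y) log₂ p(x,y)
  p(0,0)=1/34: -0.0294 × log₂(0.0294) = 0.1496
  p(0,1)=5/17: -0.2941 × log₂(0.2941) = 0.5193
  p(0,2)=1/17: -0.0588 × log₂(0.0588) = 0.2404
  p(1,0)=3/34: -0.0882 × log₂(0.0882) = 0.3090
  p(1,1)=1/34: -0.0294 × log₂(0.0294) = 0.1496
  p(1,2)=3/34: -0.0882 × log₂(0.0882) = 0.3090
  p(2,0)=5/34: -0.1471 × log₂(0.1471) = 0.4067
  p(2,1)=3/34: -0.0882 × log₂(0.0882) = 0.3090
  p(2,2)=3/17: -0.1765 × log₂(0.1765) = 0.4416
H(X,Y) = 2.8344 bits


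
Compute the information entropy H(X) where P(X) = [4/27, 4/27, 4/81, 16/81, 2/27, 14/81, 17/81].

H(X) = -Σ p(x) log₂ p(x)
  -4/27 × log₂(4/27) = 0.4081
  -4/27 × log₂(4/27) = 0.4081
  -4/81 × log₂(4/81) = 0.2143
  -16/81 × log₂(16/81) = 0.4622
  -2/27 × log₂(2/27) = 0.2781
  -14/81 × log₂(14/81) = 0.4377
  -17/81 × log₂(17/81) = 0.4727
H(X) = 2.6813 bits


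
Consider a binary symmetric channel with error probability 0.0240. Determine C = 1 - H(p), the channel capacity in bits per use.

For BSC with error probability p:
C = 1 - H(p) where H(p) is binary entropy
H(0.0240) = -0.0240 × log₂(0.0240) - 0.9760 × log₂(0.9760)
H(p) = 0.1633
C = 1 - 0.1633 = 0.8367 bits/use


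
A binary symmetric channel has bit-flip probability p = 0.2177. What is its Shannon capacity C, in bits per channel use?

For BSC with error probability p:
C = 1 - H(p) where H(p) is binary entropy
H(0.2177) = -0.2177 × log₂(0.2177) - 0.7823 × log₂(0.7823)
H(p) = 0.7559
C = 1 - 0.7559 = 0.2441 bits/use


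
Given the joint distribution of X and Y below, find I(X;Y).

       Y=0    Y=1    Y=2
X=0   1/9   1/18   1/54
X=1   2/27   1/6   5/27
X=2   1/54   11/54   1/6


H(X) = 1.5049, H(Y) = 1.5228, H(X,Y) = 2.8550
I(X;Y) = H(X) + H(Y) - H(X,Y) = 0.1727 bits


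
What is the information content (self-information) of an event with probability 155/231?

Information content I(x) = -log₂(p(x))
I = -log₂(155/231) = -log₂(0.6710)
I = 0.5756 bits


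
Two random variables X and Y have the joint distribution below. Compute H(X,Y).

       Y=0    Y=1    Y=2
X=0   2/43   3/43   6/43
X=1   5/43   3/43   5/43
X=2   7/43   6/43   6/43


H(X,Y) = -Σ p(x,y) log₂ p(x,y)
  p(0,0)=2/43: -0.0465 × log₂(0.0465) = 0.2059
  p(0,1)=3/43: -0.0698 × log₂(0.0698) = 0.2680
  p(0,2)=6/43: -0.1395 × log₂(0.1395) = 0.3965
  p(1,0)=5/43: -0.1163 × log₂(0.1163) = 0.3610
  p(1,1)=3/43: -0.0698 × log₂(0.0698) = 0.2680
  p(1,2)=5/43: -0.1163 × log₂(0.1163) = 0.3610
  p(2,0)=7/43: -0.1628 × log₂(0.1628) = 0.4263
  p(2,1)=6/43: -0.1395 × log₂(0.1395) = 0.3965
  p(2,2)=6/43: -0.1395 × log₂(0.1395) = 0.3965
H(X,Y) = 3.0795 bits


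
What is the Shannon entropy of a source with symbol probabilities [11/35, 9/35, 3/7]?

H(X) = -Σ p(x) log₂ p(x)
  -11/35 × log₂(11/35) = 0.5248
  -9/35 × log₂(9/35) = 0.5038
  -3/7 × log₂(3/7) = 0.5239
H(X) = 1.5525 bits


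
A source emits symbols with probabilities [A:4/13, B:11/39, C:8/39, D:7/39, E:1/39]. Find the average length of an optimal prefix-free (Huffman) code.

Huffman tree construction:
Combine smallest probabilities repeatedly
Resulting codes:
  A: 11 (length 2)
  B: 10 (length 2)
  C: 00 (length 2)
  D: 011 (length 3)
  E: 010 (length 3)
Average length = Σ p(s) × length(s) = 2.2051 bits


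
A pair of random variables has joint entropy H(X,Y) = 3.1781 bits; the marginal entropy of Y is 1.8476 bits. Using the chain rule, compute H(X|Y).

Chain rule: H(X,Y) = H(X|Y) + H(Y)
H(X|Y) = H(X,Y) - H(Y) = 3.1781 - 1.8476 = 1.3305 bits


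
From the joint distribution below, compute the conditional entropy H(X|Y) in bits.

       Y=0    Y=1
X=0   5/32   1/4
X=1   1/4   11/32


H(X|Y) = Σ_y p(y) H(X|Y=y)
  p(Y=0) = 13/32, H(X|Y=0) = 0.9612
  p(Y=1) = 19/32, H(X|Y=1) = 0.9819
H(X|Y) = 0.4062×0.9612 + 0.5938×0.9819 = 0.9735 bits


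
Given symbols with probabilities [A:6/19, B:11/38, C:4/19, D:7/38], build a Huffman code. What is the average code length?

Huffman tree construction:
Combine smallest probabilities repeatedly
Resulting codes:
  A: 11 (length 2)
  B: 10 (length 2)
  C: 01 (length 2)
  D: 00 (length 2)
Average length = Σ p(s) × length(s) = 2.0000 bits


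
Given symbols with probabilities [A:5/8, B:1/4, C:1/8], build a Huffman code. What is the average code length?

Huffman tree construction:
Combine smallest probabilities repeatedly
Resulting codes:
  A: 1 (length 1)
  B: 01 (length 2)
  C: 00 (length 2)
Average length = Σ p(s) × length(s) = 1.3750 bits


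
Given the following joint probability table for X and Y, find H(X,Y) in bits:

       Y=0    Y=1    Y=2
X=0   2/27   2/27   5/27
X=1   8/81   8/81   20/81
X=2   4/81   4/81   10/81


H(X,Y) = -Σ p(x,y) log₂ p(x,y)
  p(0,0)=2/27: -0.0741 × log₂(0.0741) = 0.2781
  p(0,1)=2/27: -0.0741 × log₂(0.0741) = 0.2781
  p(0,2)=5/27: -0.1852 × log₂(0.1852) = 0.4505
  p(1,0)=8/81: -0.0988 × log₂(0.0988) = 0.3299
  p(1,1)=8/81: -0.0988 × log₂(0.0988) = 0.3299
  p(1,2)=20/81: -0.2469 × log₂(0.2469) = 0.4983
  p(2,0)=4/81: -0.0494 × log₂(0.0494) = 0.2143
  p(2,1)=4/81: -0.0494 × log₂(0.0494) = 0.2143
  p(2,2)=10/81: -0.1235 × log₂(0.1235) = 0.3726
H(X,Y) = 2.9660 bits


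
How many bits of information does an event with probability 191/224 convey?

Information content I(x) = -log₂(p(x))
I = -log₂(191/224) = -log₂(0.8527)
I = 0.2299 bits


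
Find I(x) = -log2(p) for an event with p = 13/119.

Information content I(x) = -log₂(p(x))
I = -log₂(13/119) = -log₂(0.1092)
I = 3.1944 bits


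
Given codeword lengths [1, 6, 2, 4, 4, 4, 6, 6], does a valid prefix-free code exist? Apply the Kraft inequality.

Kraft inequality: Σ 2^(-l_i) ≤ 1 for prefix-free code
Calculating: 2^(-1) + 2^(-6) + 2^(-2) + 2^(-4) + 2^(-4) + 2^(-4) + 2^(-6) + 2^(-6)
= 0.5 + 0.015625 + 0.25 + 0.0625 + 0.0625 + 0.0625 + 0.015625 + 0.015625
= 0.9844
Since 0.9844 ≤ 1, prefix-free code exists


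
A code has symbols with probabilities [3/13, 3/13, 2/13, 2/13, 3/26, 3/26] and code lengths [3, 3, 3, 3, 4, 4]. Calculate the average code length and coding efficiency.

Average length L = Σ p_i × l_i = 3.2308 bits
Entropy H = 2.5262 bits
Efficiency η = H/L × 100% = 78.19%


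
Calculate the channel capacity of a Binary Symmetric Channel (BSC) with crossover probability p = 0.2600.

For BSC with error probability p:
C = 1 - H(p) where H(p) is binary entropy
H(0.2600) = -0.2600 × log₂(0.2600) - 0.7400 × log₂(0.7400)
H(p) = 0.8267
C = 1 - 0.8267 = 0.1733 bits/use


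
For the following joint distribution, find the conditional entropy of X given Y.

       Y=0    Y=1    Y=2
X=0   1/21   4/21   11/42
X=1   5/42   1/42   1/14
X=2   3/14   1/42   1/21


H(X|Y) = Σ_y p(y) H(X|Y=y)
  p(Y=0) = 8/21, H(X|Y=0) = 1.3663
  p(Y=1) = 5/21, H(X|Y=1) = 0.9219
  p(Y=2) = 8/21, H(X|Y=2) = 1.1995
H(X|Y) = 0.3810×1.3663 + 0.2381×0.9219 + 0.3810×1.1995 = 1.1969 bits


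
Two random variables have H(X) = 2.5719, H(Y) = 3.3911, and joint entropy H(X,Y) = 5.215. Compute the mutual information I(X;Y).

I(X;Y) = H(X) + H(Y) - H(X,Y)
I(X;Y) = 2.5719 + 3.3911 - 5.215 = 0.748 bits


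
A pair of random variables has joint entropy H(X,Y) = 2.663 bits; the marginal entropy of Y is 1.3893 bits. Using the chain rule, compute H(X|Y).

Chain rule: H(X,Y) = H(X|Y) + H(Y)
H(X|Y) = H(X,Y) - H(Y) = 2.663 - 1.3893 = 1.2737 bits


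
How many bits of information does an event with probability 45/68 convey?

Information content I(x) = -log₂(p(x))
I = -log₂(45/68) = -log₂(0.6618)
I = 0.5956 bits


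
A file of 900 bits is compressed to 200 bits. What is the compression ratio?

Compression ratio = Original / Compressed
= 900 / 200 = 4.50:1


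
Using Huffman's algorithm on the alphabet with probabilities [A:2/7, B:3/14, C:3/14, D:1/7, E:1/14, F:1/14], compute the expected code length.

Huffman tree construction:
Combine smallest probabilities repeatedly
Resulting codes:
  A: 10 (length 2)
  B: 00 (length 2)
  C: 01 (length 2)
  D: 110 (length 3)
  E: 1110 (length 4)
  F: 1111 (length 4)
Average length = Σ p(s) × length(s) = 2.4286 bits


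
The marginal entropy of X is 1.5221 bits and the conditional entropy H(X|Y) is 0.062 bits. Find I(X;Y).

I(X;Y) = H(X) - H(X|Y)
I(X;Y) = 1.5221 - 0.062 = 1.4601 bits


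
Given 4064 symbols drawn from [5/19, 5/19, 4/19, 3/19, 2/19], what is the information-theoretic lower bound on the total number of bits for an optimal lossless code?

Entropy H = 2.2493 bits/symbol
Minimum bits = H × n = 2.2493 × 4064
= 9141.10 bits


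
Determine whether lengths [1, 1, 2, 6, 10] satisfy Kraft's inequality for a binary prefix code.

Kraft inequality: Σ 2^(-l_i) ≤ 1 for prefix-free code
Calculating: 2^(-1) + 2^(-1) + 2^(-2) + 2^(-6) + 2^(-10)
= 0.5 + 0.5 + 0.25 + 0.015625 + 0.0009765625
= 1.2666
Since 1.2666 > 1, prefix-free code does not exist


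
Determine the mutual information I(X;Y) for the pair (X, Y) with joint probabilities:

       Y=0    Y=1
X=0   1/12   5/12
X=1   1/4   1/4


H(X) = 1.0000, H(Y) = 0.9183, H(X,Y) = 1.8250
I(X;Y) = H(X) + H(Y) - H(X,Y) = 0.0933 bits


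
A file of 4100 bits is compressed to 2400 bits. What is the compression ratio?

Compression ratio = Original / Compressed
= 4100 / 2400 = 1.71:1


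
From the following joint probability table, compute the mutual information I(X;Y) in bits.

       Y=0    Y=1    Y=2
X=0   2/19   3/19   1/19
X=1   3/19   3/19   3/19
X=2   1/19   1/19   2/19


H(X) = 1.5090, H(Y) = 1.5810, H(X,Y) = 3.0364
I(X;Y) = H(X) + H(Y) - H(X,Y) = 0.0537 bits


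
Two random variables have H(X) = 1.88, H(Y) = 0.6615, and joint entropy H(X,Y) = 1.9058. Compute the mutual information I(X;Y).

I(X;Y) = H(X) + H(Y) - H(X,Y)
I(X;Y) = 1.88 + 0.6615 - 1.9058 = 0.6357 bits


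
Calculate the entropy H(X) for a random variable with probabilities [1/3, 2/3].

H(X) = -Σ p(x) log₂ p(x)
  -1/3 × log₂(1/3) = 0.5283
  -2/3 × log₂(2/3) = 0.3900
H(X) = 0.9183 bits


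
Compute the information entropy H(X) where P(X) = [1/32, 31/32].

H(X) = -Σ p(x) log₂ p(x)
  -1/32 × log₂(1/32) = 0.1562
  -31/32 × log₂(31/32) = 0.0444
H(X) = 0.2006 bits


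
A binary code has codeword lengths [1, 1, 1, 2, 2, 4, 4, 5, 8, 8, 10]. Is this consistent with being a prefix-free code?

Kraft inequality: Σ 2^(-l_i) ≤ 1 for prefix-free code
Calculating: 2^(-1) + 2^(-1) + 2^(-1) + 2^(-2) + 2^(-2) + 2^(-4) + 2^(-4) + 2^(-5) + 2^(-8) + 2^(-8) + 2^(-10)
= 0.5 + 0.5 + 0.5 + 0.25 + 0.25 + 0.0625 + 0.0625 + 0.03125 + 0.00390625 + 0.00390625 + 0.0009765625
= 2.1650
Since 2.1650 > 1, prefix-free code does not exist


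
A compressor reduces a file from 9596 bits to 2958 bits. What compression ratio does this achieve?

Compression ratio = Original / Compressed
= 9596 / 2958 = 3.24:1


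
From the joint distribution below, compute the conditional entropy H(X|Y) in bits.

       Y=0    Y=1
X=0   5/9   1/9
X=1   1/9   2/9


H(X|Y) = Σ_y p(y) H(X|Y=y)
  p(Y=0) = 2/3, H(X|Y=0) = 0.6500
  p(Y=1) = 1/3, H(X|Y=1) = 0.9183
H(X|Y) = 0.6667×0.6500 + 0.3333×0.9183 = 0.7394 bits


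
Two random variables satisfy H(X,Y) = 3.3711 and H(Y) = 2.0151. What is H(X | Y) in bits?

Chain rule: H(X,Y) = H(X|Y) + H(Y)
H(X|Y) = H(X,Y) - H(Y) = 3.3711 - 2.0151 = 1.356 bits


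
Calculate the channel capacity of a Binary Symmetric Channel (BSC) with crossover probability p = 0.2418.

For BSC with error probability p:
C = 1 - H(p) where H(p) is binary entropy
H(0.2418) = -0.2418 × log₂(0.2418) - 0.7582 × log₂(0.7582)
H(p) = 0.7980
C = 1 - 0.7980 = 0.2020 bits/use


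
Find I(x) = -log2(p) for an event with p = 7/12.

Information content I(x) = -log₂(p(x))
I = -log₂(7/12) = -log₂(0.5833)
I = 0.7776 bits


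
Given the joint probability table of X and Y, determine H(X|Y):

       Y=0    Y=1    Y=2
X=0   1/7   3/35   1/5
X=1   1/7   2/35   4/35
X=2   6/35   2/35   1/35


H(X|Y) = Σ_y p(y) H(X|Y=y)
  p(Y=0) = 16/35, H(X|Y=0) = 1.5794
  p(Y=1) = 1/5, H(X|Y=1) = 1.5567
  p(Y=2) = 12/35, H(X|Y=2) = 1.2807
H(X|Y) = 0.4571×1.5794 + 0.2000×1.5567 + 0.3429×1.2807 = 1.4724 bits


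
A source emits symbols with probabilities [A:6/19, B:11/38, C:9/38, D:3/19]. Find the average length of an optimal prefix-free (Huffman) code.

Huffman tree construction:
Combine smallest probabilities repeatedly
Resulting codes:
  A: 11 (length 2)
  B: 10 (length 2)
  C: 01 (length 2)
  D: 00 (length 2)
Average length = Σ p(s) × length(s) = 2.0000 bits


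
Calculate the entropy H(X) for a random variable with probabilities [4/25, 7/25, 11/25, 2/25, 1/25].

H(X) = -Σ p(x) log₂ p(x)
  -4/25 × log₂(4/25) = 0.4230
  -7/25 × log₂(7/25) = 0.5142
  -11/25 × log₂(11/25) = 0.5211
  -2/25 × log₂(2/25) = 0.2915
  -1/25 × log₂(1/25) = 0.1858
H(X) = 1.9356 bits


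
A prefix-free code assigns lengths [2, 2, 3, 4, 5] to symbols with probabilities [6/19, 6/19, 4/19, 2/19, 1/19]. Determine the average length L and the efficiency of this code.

Average length L = Σ p_i × l_i = 2.5789 bits
Entropy H = 2.0890 bits
Efficiency η = H/L × 100% = 81.00%


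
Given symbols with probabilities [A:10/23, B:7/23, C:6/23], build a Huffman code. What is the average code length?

Huffman tree construction:
Combine smallest probabilities repeatedly
Resulting codes:
  A: 0 (length 1)
  B: 11 (length 2)
  C: 10 (length 2)
Average length = Σ p(s) × length(s) = 1.5652 bits


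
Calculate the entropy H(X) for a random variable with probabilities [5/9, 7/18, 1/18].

H(X) = -Σ p(x) log₂ p(x)
  -5/9 × log₂(5/9) = 0.4711
  -7/18 × log₂(7/18) = 0.5299
  -1/18 × log₂(1/18) = 0.2317
H(X) = 1.2327 bits


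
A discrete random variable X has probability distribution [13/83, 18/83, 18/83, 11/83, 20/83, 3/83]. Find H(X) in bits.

H(X) = -Σ p(x) log₂ p(x)
  -13/83 × log₂(13/83) = 0.4189
  -18/83 × log₂(18/83) = 0.4782
  -18/83 × log₂(18/83) = 0.4782
  -11/83 × log₂(11/83) = 0.3864
  -20/83 × log₂(20/83) = 0.4947
  -3/83 × log₂(3/83) = 0.1731
H(X) = 2.4296 bits


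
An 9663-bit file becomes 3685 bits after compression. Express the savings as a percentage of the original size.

Space savings = (1 - Compressed/Original) × 100%
= (1 - 3685/9663) × 100%
= 61.86%


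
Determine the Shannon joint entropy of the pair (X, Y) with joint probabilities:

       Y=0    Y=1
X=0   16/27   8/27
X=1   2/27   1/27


H(X,Y) = -Σ p(x,y) log₂ p(x,y)
  p(0,0)=16/27: -0.5926 × log₂(0.5926) = 0.4473
  p(0,1)=8/27: -0.2963 × log₂(0.2963) = 0.5200
  p(1,0)=2/27: -0.0741 × log₂(0.0741) = 0.2781
  p(1,1)=1/27: -0.0370 × log₂(0.0370) = 0.1761
H(X,Y) = 1.4216 bits


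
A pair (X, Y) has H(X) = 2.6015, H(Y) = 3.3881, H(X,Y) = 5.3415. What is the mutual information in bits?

I(X;Y) = H(X) + H(Y) - H(X,Y)
I(X;Y) = 2.6015 + 3.3881 - 5.3415 = 0.6481 bits


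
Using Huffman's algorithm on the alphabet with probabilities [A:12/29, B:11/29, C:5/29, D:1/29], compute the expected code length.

Huffman tree construction:
Combine smallest probabilities repeatedly
Resulting codes:
  A: 0 (length 1)
  B: 11 (length 2)
  C: 101 (length 3)
  D: 100 (length 3)
Average length = Σ p(s) × length(s) = 1.7931 bits


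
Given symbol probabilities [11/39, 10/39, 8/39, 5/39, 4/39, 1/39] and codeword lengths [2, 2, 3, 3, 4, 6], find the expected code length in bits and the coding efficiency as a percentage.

Average length L = Σ p_i × l_i = 2.6410 bits
Entropy H = 2.3397 bits
Efficiency η = H/L × 100% = 88.59%


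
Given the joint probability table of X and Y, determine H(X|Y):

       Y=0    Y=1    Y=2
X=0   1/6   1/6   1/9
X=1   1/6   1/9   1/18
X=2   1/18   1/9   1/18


H(X|Y) = Σ_y p(y) H(X|Y=y)
  p(Y=0) = 7/18, H(X|Y=0) = 1.4488
  p(Y=1) = 7/18, H(X|Y=1) = 1.5567
  p(Y=2) = 2/9, H(X|Y=2) = 1.5000
H(X|Y) = 0.3889×1.4488 + 0.3889×1.5567 + 0.2222×1.5000 = 1.5021 bits


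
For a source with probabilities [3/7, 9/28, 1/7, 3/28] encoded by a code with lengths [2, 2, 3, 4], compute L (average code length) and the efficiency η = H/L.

Average length L = Σ p_i × l_i = 2.3571 bits
Entropy H = 1.7965 bits
Efficiency η = H/L × 100% = 76.22%


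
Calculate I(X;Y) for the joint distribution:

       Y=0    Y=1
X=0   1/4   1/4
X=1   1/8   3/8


H(X) = 1.0000, H(Y) = 0.9544, H(X,Y) = 1.9056
I(X;Y) = H(X) + H(Y) - H(X,Y) = 0.0488 bits


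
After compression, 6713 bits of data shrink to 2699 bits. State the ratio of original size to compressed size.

Compression ratio = Original / Compressed
= 6713 / 2699 = 2.49:1


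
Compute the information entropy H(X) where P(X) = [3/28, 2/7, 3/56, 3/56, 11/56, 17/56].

H(X) = -Σ p(x) log₂ p(x)
  -3/28 × log₂(3/28) = 0.3453
  -2/7 × log₂(2/7) = 0.5164
  -3/56 × log₂(3/56) = 0.2262
  -3/56 × log₂(3/56) = 0.2262
  -11/56 × log₂(11/56) = 0.4612
  -17/56 × log₂(17/56) = 0.5221
H(X) = 2.2974 bits


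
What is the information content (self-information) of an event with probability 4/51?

Information content I(x) = -log₂(p(x))
I = -log₂(4/51) = -log₂(0.0784)
I = 3.6724 bits


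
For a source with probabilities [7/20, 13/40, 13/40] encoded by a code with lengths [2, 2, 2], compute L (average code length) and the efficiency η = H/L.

Average length L = Σ p_i × l_i = 2.0000 bits
Entropy H = 1.5841 bits
Efficiency η = H/L × 100% = 79.20%


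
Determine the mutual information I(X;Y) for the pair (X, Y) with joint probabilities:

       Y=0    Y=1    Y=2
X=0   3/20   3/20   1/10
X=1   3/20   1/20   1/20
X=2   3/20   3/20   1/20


H(X) = 1.5589, H(Y) = 1.5129, H(X,Y) = 3.0332
I(X;Y) = H(X) + H(Y) - H(X,Y) = 0.0386 bits


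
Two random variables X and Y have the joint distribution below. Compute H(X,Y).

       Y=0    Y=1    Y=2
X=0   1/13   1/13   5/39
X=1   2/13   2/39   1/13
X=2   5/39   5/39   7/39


H(X,Y) = -Σ p(x,y) log₂ p(x,y)
  p(0,0)=1/13: -0.0769 × log₂(0.0769) = 0.2846
  p(0,1)=1/13: -0.0769 × log₂(0.0769) = 0.2846
  p(0,2)=5/39: -0.1282 × log₂(0.1282) = 0.3799
  p(1,0)=2/13: -0.1538 × log₂(0.1538) = 0.4155
  p(1,1)=2/39: -0.0513 × log₂(0.0513) = 0.2198
  p(1,2)=1/13: -0.0769 × log₂(0.0769) = 0.2846
  p(2,0)=5/39: -0.1282 × log₂(0.1282) = 0.3799
  p(2,1)=5/39: -0.1282 × log₂(0.1282) = 0.3799
  p(2,2)=7/39: -0.1795 × log₂(0.1795) = 0.4448
H(X,Y) = 3.0737 bits


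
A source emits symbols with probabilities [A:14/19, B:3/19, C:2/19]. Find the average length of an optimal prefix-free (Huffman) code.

Huffman tree construction:
Combine smallest probabilities repeatedly
Resulting codes:
  A: 1 (length 1)
  B: 01 (length 2)
  C: 00 (length 2)
Average length = Σ p(s) × length(s) = 1.2632 bits


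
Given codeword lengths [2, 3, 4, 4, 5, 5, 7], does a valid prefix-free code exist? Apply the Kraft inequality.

Kraft inequality: Σ 2^(-l_i) ≤ 1 for prefix-free code
Calculating: 2^(-2) + 2^(-3) + 2^(-4) + 2^(-4) + 2^(-5) + 2^(-5) + 2^(-7)
= 0.25 + 0.125 + 0.0625 + 0.0625 + 0.03125 + 0.03125 + 0.0078125
= 0.5703
Since 0.5703 ≤ 1, prefix-free code exists


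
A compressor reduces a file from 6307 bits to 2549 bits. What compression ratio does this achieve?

Compression ratio = Original / Compressed
= 6307 / 2549 = 2.47:1


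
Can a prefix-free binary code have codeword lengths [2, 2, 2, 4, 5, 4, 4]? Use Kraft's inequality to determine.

Kraft inequality: Σ 2^(-l_i) ≤ 1 for prefix-free code
Calculating: 2^(-2) + 2^(-2) + 2^(-2) + 2^(-4) + 2^(-5) + 2^(-4) + 2^(-4)
= 0.25 + 0.25 + 0.25 + 0.0625 + 0.03125 + 0.0625 + 0.0625
= 0.9688
Since 0.9688 ≤ 1, prefix-free code exists


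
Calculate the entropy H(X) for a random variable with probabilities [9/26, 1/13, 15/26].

H(X) = -Σ p(x) log₂ p(x)
  -9/26 × log₂(9/26) = 0.5298
  -1/13 × log₂(1/13) = 0.2846
  -15/26 × log₂(15/26) = 0.4578
H(X) = 1.2723 bits


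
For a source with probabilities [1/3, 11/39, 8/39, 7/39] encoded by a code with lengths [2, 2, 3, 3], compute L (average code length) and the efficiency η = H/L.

Average length L = Σ p_i × l_i = 2.3846 bits
Entropy H = 1.9569 bits
Efficiency η = H/L × 100% = 82.06%


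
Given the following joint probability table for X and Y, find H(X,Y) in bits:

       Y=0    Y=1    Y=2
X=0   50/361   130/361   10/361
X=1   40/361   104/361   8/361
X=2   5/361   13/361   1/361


H(X,Y) = -Σ p(x,y) log₂ p(x,y)
  p(0,0)=50/361: -0.1385 × log₂(0.1385) = 0.3950
  p(0,1)=130/361: -0.3601 × log₂(0.3601) = 0.5306
  p(0,2)=10/361: -0.0277 × log₂(0.0277) = 0.1433
  p(1,0)=40/361: -0.1108 × log₂(0.1108) = 0.3517
  p(1,1)=104/361: -0.2881 × log₂(0.2881) = 0.5172
  p(1,2)=8/361: -0.0222 × log₂(0.0222) = 0.1218
  p(2,0)=5/361: -0.0139 × log₂(0.0139) = 0.0855
  p(2,1)=13/361: -0.0360 × log₂(0.0360) = 0.1727
  p(2,2)=1/361: -0.0028 × log₂(0.0028) = 0.0235
H(X,Y) = 2.3414 bits


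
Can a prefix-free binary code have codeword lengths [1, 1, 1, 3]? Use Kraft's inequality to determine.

Kraft inequality: Σ 2^(-l_i) ≤ 1 for prefix-free code
Calculating: 2^(-1) + 2^(-1) + 2^(-1) + 2^(-3)
= 0.5 + 0.5 + 0.5 + 0.125
= 1.6250
Since 1.6250 > 1, prefix-free code does not exist


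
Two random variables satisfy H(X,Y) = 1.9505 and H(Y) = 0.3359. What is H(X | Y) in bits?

Chain rule: H(X,Y) = H(X|Y) + H(Y)
H(X|Y) = H(X,Y) - H(Y) = 1.9505 - 0.3359 = 1.6146 bits


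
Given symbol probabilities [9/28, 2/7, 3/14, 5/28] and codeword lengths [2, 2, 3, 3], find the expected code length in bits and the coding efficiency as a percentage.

Average length L = Σ p_i × l_i = 2.3929 bits
Entropy H = 1.9628 bits
Efficiency η = H/L × 100% = 82.03%


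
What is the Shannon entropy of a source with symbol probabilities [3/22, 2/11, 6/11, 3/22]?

H(X) = -Σ p(x) log₂ p(x)
  -3/22 × log₂(3/22) = 0.3920
  -2/11 × log₂(2/11) = 0.4472
  -6/11 × log₂(6/11) = 0.4770
  -3/22 × log₂(3/22) = 0.3920
H(X) = 1.7081 bits


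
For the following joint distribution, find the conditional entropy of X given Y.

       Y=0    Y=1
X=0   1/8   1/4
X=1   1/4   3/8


H(X|Y) = Σ_y p(y) H(X|Y=y)
  p(Y=0) = 3/8, H(X|Y=0) = 0.9183
  p(Y=1) = 5/8, H(X|Y=1) = 0.9710
H(X|Y) = 0.3750×0.9183 + 0.6250×0.9710 = 0.9512 bits


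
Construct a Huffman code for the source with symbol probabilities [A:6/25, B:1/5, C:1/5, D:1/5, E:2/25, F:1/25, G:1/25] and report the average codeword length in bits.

Huffman tree construction:
Combine smallest probabilities repeatedly
Resulting codes:
  A: 10 (length 2)
  B: 111 (length 3)
  C: 00 (length 2)
  D: 01 (length 2)
  E: 1100 (length 4)
  F: 11010 (length 5)
  G: 11011 (length 5)
Average length = Σ p(s) × length(s) = 2.6000 bits


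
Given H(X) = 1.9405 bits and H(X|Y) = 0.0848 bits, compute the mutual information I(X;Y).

I(X;Y) = H(X) - H(X|Y)
I(X;Y) = 1.9405 - 0.0848 = 1.8557 bits


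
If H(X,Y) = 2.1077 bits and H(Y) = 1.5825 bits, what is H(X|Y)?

Chain rule: H(X,Y) = H(X|Y) + H(Y)
H(X|Y) = H(X,Y) - H(Y) = 2.1077 - 1.5825 = 0.5252 bits


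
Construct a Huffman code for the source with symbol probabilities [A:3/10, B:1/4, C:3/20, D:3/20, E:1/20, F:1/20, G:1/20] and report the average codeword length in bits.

Huffman tree construction:
Combine smallest probabilities repeatedly
Resulting codes:
  A: 10 (length 2)
  B: 01 (length 2)
  C: 110 (length 3)
  D: 111 (length 3)
  E: 0010 (length 4)
  F: 0011 (length 4)
  G: 000 (length 3)
Average length = Σ p(s) × length(s) = 2.5500 bits


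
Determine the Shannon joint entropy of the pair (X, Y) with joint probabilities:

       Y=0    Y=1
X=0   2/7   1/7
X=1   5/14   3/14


H(X,Y) = -Σ p(x,y) log₂ p(x,y)
  p(0,0)=2/7: -0.2857 × log₂(0.2857) = 0.5164
  p(0,1)=1/7: -0.1429 × log₂(0.1429) = 0.4011
  p(1,0)=5/14: -0.3571 × log₂(0.3571) = 0.5305
  p(1,1)=3/14: -0.2143 × log₂(0.2143) = 0.4762
H(X,Y) = 1.9242 bits


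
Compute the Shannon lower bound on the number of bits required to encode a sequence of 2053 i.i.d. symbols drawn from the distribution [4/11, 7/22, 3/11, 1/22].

Entropy H = 1.7703 bits/symbol
Minimum bits = H × n = 1.7703 × 2053
= 3634.39 bits


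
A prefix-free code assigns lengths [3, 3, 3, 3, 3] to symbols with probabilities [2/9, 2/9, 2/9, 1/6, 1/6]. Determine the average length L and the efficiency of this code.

Average length L = Σ p_i × l_i = 3.0000 bits
Entropy H = 2.3083 bits
Efficiency η = H/L × 100% = 76.94%


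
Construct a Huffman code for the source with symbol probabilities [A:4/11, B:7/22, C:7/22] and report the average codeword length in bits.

Huffman tree construction:
Combine smallest probabilities repeatedly
Resulting codes:
  A: 0 (length 1)
  B: 10 (length 2)
  C: 11 (length 2)
Average length = Σ p(s) × length(s) = 1.6364 bits


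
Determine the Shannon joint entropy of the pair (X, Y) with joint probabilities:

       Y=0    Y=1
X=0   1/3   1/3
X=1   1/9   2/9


H(X,Y) = -Σ p(x,y) log₂ p(x,y)
  p(0,0)=1/3: -0.3333 × log₂(0.3333) = 0.5283
  p(0,1)=1/3: -0.3333 × log₂(0.3333) = 0.5283
  p(1,0)=1/9: -0.1111 × log₂(0.1111) = 0.3522
  p(1,1)=2/9: -0.2222 × log₂(0.2222) = 0.4822
H(X,Y) = 1.8911 bits


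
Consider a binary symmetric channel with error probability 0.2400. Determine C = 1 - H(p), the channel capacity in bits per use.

For BSC with error probability p:
C = 1 - H(p) where H(p) is binary entropy
H(0.2400) = -0.2400 × log₂(0.2400) - 0.7600 × log₂(0.7600)
H(p) = 0.7950
C = 1 - 0.7950 = 0.2050 bits/use


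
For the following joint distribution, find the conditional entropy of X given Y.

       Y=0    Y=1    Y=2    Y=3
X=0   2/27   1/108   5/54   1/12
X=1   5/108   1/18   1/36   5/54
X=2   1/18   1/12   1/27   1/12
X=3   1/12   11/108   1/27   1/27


H(X|Y) = Σ_y p(y) H(X|Y=y)
  p(Y=0) = 7/27, H(X|Y=0) = 1.9628
  p(Y=1) = 1/4, H(X|Y=1) = 1.7144
  p(Y=2) = 7/36, H(X|Y=2) = 1.8221
  p(Y=3) = 8/27, H(X|Y=3) = 1.9288
H(X|Y) = 0.2593×1.9628 + 0.2500×1.7144 + 0.1944×1.8221 + 0.2963×1.9288 = 1.8633 bits


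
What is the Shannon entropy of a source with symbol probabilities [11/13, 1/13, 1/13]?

H(X) = -Σ p(x) log₂ p(x)
  -11/13 × log₂(11/13) = 0.2039
  -1/13 × log₂(1/13) = 0.2846
  -1/13 × log₂(1/13) = 0.2846
H(X) = 0.7732 bits


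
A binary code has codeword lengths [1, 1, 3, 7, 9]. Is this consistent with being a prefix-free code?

Kraft inequality: Σ 2^(-l_i) ≤ 1 for prefix-free code
Calculating: 2^(-1) + 2^(-1) + 2^(-3) + 2^(-7) + 2^(-9)
= 0.5 + 0.5 + 0.125 + 0.0078125 + 0.001953125
= 1.1348
Since 1.1348 > 1, prefix-free code does not exist


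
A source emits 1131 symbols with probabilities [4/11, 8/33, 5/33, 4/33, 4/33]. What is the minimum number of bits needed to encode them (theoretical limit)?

Entropy H = 2.1768 bits/symbol
Minimum bits = H × n = 2.1768 × 1131
= 2462.01 bits


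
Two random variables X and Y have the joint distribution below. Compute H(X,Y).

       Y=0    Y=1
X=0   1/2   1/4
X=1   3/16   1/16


H(X,Y) = -Σ p(x,y) log₂ p(x,y)
  p(0,0)=1/2: -0.5000 × log₂(0.5000) = 0.5000
  p(0,1)=1/4: -0.2500 × log₂(0.2500) = 0.5000
  p(1,0)=3/16: -0.1875 × log₂(0.1875) = 0.4528
  p(1,1)=1/16: -0.0625 × log₂(0.0625) = 0.2500
H(X,Y) = 1.7028 bits


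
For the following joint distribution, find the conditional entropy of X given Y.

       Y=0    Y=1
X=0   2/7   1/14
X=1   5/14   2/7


H(X|Y) = Σ_y p(y) H(X|Y=y)
  p(Y=0) = 9/14, H(X|Y=0) = 0.9911
  p(Y=1) = 5/14, H(X|Y=1) = 0.7219
H(X|Y) = 0.6429×0.9911 + 0.3571×0.7219 = 0.8950 bits


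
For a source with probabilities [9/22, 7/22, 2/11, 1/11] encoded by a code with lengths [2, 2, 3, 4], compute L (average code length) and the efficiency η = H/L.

Average length L = Σ p_i × l_i = 2.3636 bits
Entropy H = 1.8148 bits
Efficiency η = H/L × 100% = 76.78%


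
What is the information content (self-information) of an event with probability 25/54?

Information content I(x) = -log₂(p(x))
I = -log₂(25/54) = -log₂(0.4630)
I = 1.1110 bits


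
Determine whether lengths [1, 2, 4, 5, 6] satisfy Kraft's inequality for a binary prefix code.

Kraft inequality: Σ 2^(-l_i) ≤ 1 for prefix-free code
Calculating: 2^(-1) + 2^(-2) + 2^(-4) + 2^(-5) + 2^(-6)
= 0.5 + 0.25 + 0.0625 + 0.03125 + 0.015625
= 0.8594
Since 0.8594 ≤ 1, prefix-free code exists


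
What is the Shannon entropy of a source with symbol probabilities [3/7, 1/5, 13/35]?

H(X) = -Σ p(x) log₂ p(x)
  -3/7 × log₂(3/7) = 0.5239
  -1/5 × log₂(1/5) = 0.4644
  -13/35 × log₂(13/35) = 0.5307
H(X) = 1.5190 bits


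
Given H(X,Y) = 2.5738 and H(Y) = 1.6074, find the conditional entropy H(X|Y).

Chain rule: H(X,Y) = H(X|Y) + H(Y)
H(X|Y) = H(X,Y) - H(Y) = 2.5738 - 1.6074 = 0.9664 bits


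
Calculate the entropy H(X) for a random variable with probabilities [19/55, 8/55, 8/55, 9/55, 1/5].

H(X) = -Σ p(x) log₂ p(x)
  -19/55 × log₂(19/55) = 0.5297
  -8/55 × log₂(8/55) = 0.4046
  -8/55 × log₂(8/55) = 0.4046
  -9/55 × log₂(9/55) = 0.4273
  -1/5 × log₂(1/5) = 0.4644
H(X) = 2.2306 bits


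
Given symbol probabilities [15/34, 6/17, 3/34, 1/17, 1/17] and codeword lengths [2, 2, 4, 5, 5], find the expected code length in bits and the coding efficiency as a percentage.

Average length L = Σ p_i × l_i = 2.5294 bits
Entropy H = 1.8411 bits
Efficiency η = H/L × 100% = 72.79%


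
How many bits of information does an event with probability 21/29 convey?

Information content I(x) = -log₂(p(x))
I = -log₂(21/29) = -log₂(0.7241)
I = 0.4657 bits


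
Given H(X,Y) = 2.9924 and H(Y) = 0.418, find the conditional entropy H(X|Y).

Chain rule: H(X,Y) = H(X|Y) + H(Y)
H(X|Y) = H(X,Y) - H(Y) = 2.9924 - 0.418 = 2.5744 bits


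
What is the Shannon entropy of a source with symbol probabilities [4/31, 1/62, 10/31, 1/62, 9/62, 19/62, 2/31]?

H(X) = -Σ p(x) log₂ p(x)
  -4/31 × log₂(4/31) = 0.3812
  -1/62 × log₂(1/62) = 0.0960
  -10/31 × log₂(10/31) = 0.5265
  -1/62 × log₂(1/62) = 0.0960
  -9/62 × log₂(9/62) = 0.4042
  -19/62 × log₂(19/62) = 0.5229
  -2/31 × log₂(2/31) = 0.2551
H(X) = 2.2820 bits


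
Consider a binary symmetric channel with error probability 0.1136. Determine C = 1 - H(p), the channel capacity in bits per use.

For BSC with error probability p:
C = 1 - H(p) where H(p) is binary entropy
H(0.1136) = -0.1136 × log₂(0.1136) - 0.8864 × log₂(0.8864)
H(p) = 0.5107
C = 1 - 0.5107 = 0.4893 bits/use


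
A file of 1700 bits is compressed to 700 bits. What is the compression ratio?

Compression ratio = Original / Compressed
= 1700 / 700 = 2.43:1


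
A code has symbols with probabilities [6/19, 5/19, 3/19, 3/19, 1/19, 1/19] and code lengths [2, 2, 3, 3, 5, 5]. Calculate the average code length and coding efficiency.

Average length L = Σ p_i × l_i = 2.6316 bits
Entropy H = 2.3201 bits
Efficiency η = H/L × 100% = 88.16%


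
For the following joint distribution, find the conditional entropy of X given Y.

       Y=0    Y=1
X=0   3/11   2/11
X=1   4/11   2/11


H(X|Y) = Σ_y p(y) H(X|Y=y)
  p(Y=0) = 7/11, H(X|Y=0) = 0.9852
  p(Y=1) = 4/11, H(X|Y=1) = 1.0000
H(X|Y) = 0.6364×0.9852 + 0.3636×1.0000 = 0.9906 bits


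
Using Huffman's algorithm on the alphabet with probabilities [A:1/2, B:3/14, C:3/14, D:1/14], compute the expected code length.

Huffman tree construction:
Combine smallest probabilities repeatedly
Resulting codes:
  A: 0 (length 1)
  B: 111 (length 3)
  C: 10 (length 2)
  D: 110 (length 3)
Average length = Σ p(s) × length(s) = 1.7857 bits


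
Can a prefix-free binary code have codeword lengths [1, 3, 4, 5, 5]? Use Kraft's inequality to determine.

Kraft inequality: Σ 2^(-l_i) ≤ 1 for prefix-free code
Calculating: 2^(-1) + 2^(-3) + 2^(-4) + 2^(-5) + 2^(-5)
= 0.5 + 0.125 + 0.0625 + 0.03125 + 0.03125
= 0.7500
Since 0.7500 ≤ 1, prefix-free code exists


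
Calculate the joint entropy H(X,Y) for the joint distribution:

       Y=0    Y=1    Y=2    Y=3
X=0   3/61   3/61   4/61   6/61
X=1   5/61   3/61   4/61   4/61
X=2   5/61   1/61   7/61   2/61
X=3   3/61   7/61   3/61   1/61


H(X,Y) = -Σ p(x,y) log₂ p(x,y)
  p(0,0)=3/61: -0.0492 × log₂(0.0492) = 0.2137
  p(0,1)=3/61: -0.0492 × log₂(0.0492) = 0.2137
  p(0,2)=4/61: -0.0656 × log₂(0.0656) = 0.2578
  p(0,3)=6/61: -0.0984 × log₂(0.0984) = 0.3291
  p(1,0)=5/61: -0.0820 × log₂(0.0820) = 0.2958
  p(1,1)=3/61: -0.0492 × log₂(0.0492) = 0.2137
  p(1,2)=4/61: -0.0656 × log₂(0.0656) = 0.2578
  p(1,3)=4/61: -0.0656 × log₂(0.0656) = 0.2578
  p(2,0)=5/61: -0.0820 × log₂(0.0820) = 0.2958
  p(2,1)=1/61: -0.0164 × log₂(0.0164) = 0.0972
  p(2,2)=7/61: -0.1148 × log₂(0.1148) = 0.3584
  p(2,3)=2/61: -0.0328 × log₂(0.0328) = 0.1617
  p(3,0)=3/61: -0.0492 × log₂(0.0492) = 0.2137
  p(3,1)=7/61: -0.1148 × log₂(0.1148) = 0.3584
  p(3,2)=3/61: -0.0492 × log₂(0.0492) = 0.2137
  p(3,3)=1/61: -0.0164 × log₂(0.0164) = 0.0972
H(X,Y) = 3.8355 bits


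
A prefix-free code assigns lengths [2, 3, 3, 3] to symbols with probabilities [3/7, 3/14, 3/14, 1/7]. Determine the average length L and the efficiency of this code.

Average length L = Σ p_i × l_i = 2.5714 bits
Entropy H = 1.8774 bits
Efficiency η = H/L × 100% = 73.01%


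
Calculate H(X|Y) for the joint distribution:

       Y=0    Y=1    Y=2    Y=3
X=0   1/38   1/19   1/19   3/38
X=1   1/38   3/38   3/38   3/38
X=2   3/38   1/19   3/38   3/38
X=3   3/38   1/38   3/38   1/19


H(X|Y) = Σ_y p(y) H(X|Y=y)
  p(Y=0) = 4/19, H(X|Y=0) = 1.8113
  p(Y=1) = 4/19, H(X|Y=1) = 1.9056
  p(Y=2) = 11/38, H(X|Y=2) = 1.9808
  p(Y=3) = 11/38, H(X|Y=3) = 1.9808
H(X|Y) = 0.2105×1.8113 + 0.2105×1.9056 + 0.2895×1.9808 + 0.2895×1.9808 = 1.9293 bits


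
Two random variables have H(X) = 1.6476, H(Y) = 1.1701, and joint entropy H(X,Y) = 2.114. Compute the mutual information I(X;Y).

I(X;Y) = H(X) + H(Y) - H(X,Y)
I(X;Y) = 1.6476 + 1.1701 - 2.114 = 0.7037 bits


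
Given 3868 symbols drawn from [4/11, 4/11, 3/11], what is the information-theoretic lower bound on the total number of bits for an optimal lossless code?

Entropy H = 1.5726 bits/symbol
Minimum bits = H × n = 1.5726 × 3868
= 6082.91 bits


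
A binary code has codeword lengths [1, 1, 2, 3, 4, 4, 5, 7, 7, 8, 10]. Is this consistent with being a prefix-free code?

Kraft inequality: Σ 2^(-l_i) ≤ 1 for prefix-free code
Calculating: 2^(-1) + 2^(-1) + 2^(-2) + 2^(-3) + 2^(-4) + 2^(-4) + 2^(-5) + 2^(-7) + 2^(-7) + 2^(-8) + 2^(-10)
= 0.5 + 0.5 + 0.25 + 0.125 + 0.0625 + 0.0625 + 0.03125 + 0.0078125 + 0.0078125 + 0.00390625 + 0.0009765625
= 1.5518
Since 1.5518 > 1, prefix-free code does not exist


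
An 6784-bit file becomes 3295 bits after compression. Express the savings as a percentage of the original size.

Space savings = (1 - Compressed/Original) × 100%
= (1 - 3295/6784) × 100%
= 51.43%


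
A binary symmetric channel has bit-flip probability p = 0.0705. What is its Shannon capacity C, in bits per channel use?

For BSC with error probability p:
C = 1 - H(p) where H(p) is binary entropy
H(0.0705) = -0.0705 × log₂(0.0705) - 0.9295 × log₂(0.9295)
H(p) = 0.3678
C = 1 - 0.3678 = 0.6322 bits/use
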